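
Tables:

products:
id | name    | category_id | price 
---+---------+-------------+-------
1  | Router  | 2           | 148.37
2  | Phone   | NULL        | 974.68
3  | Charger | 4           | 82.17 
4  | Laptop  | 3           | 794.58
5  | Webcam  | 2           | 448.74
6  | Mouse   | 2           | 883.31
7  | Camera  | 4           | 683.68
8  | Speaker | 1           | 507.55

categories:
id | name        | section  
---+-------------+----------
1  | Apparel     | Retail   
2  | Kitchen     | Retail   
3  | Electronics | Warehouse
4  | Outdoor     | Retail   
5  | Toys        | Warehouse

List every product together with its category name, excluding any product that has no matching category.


INNER JOIN keeps only products rows whose category_id matches an id in categories. Walk through each product:
  - product 1 (Router): category_id=2 -> matches Kitchen
  - product 2 (Phone): category_id=NULL, no match -> dropped
  - product 3 (Charger): category_id=4 -> matches Outdoor
  - product 4 (Laptop): category_id=3 -> matches Electronics
  - product 5 (Webcam): category_id=2 -> matches Kitchen
  - product 6 (Mouse): category_id=2 -> matches Kitchen
  - product 7 (Camera): category_id=4 -> matches Outdoor
  - product 8 (Speaker): category_id=1 -> matches Apparel
So 1 of 8 rows is dropped.

SQL:
SELECT a.name, b.name AS category
FROM products a
INNER JOIN categories b ON a.category_id = b.id

Result:
name    | category   
--------+------------
Router  | Kitchen    
Charger | Outdoor    
Laptop  | Electronics
Webcam  | Kitchen    
Mouse   | Kitchen    
Camera  | Outdoor    
Speaker | Apparel    


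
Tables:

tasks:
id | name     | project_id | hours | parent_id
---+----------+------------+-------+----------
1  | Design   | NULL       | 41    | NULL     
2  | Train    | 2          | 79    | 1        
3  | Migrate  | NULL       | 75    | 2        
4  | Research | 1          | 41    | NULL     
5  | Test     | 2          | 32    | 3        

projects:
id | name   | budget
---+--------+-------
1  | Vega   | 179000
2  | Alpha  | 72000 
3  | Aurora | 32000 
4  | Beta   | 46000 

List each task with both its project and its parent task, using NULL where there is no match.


Two LEFT JOINs from the same base table tasks: one to projects via project_id, one to tasks itself via parent_id. Both are LEFT so every task is preserved.
Match against projects:
  - task 1 (Design): project_id=NULL, no match -> kept with NULL
  - task 2 (Train): project_id=2 -> matches Alpha
  - task 3 (Migrate): project_id=NULL, no match -> kept with NULL
  - task 4 (Research): project_id=1 -> matches Vega
  - task 5 (Test): project_id=2 -> matches Alpha
Match against tasks (self):
  - task 1 (Design): parent_id=NULL -> NULL
  - task 2 (Train): parent_id=1 -> Design
  - task 3 (Migrate): parent_id=2 -> Train
  - task 4 (Research): parent_id=NULL -> NULL
  - task 5 (Test): parent_id=3 -> Migrate

SQL:
SELECT a.name, b.name AS project, c.name AS parent
FROM tasks a
LEFT JOIN projects b ON a.project_id = b.id
LEFT JOIN tasks c ON a.parent_id = c.id

Result:
name     | project | parent 
---------+---------+--------
Design   | NULL    | NULL   
Train    | Alpha   | Design 
Migrate  | NULL    | Train  
Research | Vega    | NULL   
Test     | Alpha   | Migrate


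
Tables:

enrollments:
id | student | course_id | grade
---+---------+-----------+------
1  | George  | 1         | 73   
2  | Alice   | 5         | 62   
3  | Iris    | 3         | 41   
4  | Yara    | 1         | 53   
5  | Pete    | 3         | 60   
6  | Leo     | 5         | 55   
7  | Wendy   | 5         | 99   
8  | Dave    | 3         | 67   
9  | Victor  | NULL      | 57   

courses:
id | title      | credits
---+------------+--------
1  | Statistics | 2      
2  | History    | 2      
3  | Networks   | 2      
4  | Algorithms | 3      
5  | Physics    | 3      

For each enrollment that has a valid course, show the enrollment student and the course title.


INNER JOIN keeps only enrollments rows whose course_id matches an id in courses. Walk through each enrollment:
  - enrollment 1 (George): course_id=1 -> matches Statistics
  - enrollment 2 (Alice): course_id=5 -> matches Physics
  - enrollment 3 (Iris): course_id=3 -> matches Networks
  - enrollment 4 (Yara): course_id=1 -> matches Statistics
  - enrollment 5 (Pete): course_id=3 -> matches Networks
  - enrollment 6 (Leo): course_id=5 -> matches Physics
  - enrollment 7 (Wendy): course_id=5 -> matches Physics
  - enrollment 8 (Dave): course_id=3 -> matches Networks
  - enrollment 9 (Victor): course_id=NULL, no match -> dropped
So 1 of 9 rows is dropped.

SQL:
SELECT a.student, b.title AS course
FROM enrollments a
INNER JOIN courses b ON a.course_id = b.id

Result:
student | course    
--------+-----------
George  | Statistics
Alice   | Physics   
Iris    | Networks  
Yara    | Statistics
Pete    | Networks  
Leo     | Physics   
Wendy   | Physics   
Dave    | Networks  


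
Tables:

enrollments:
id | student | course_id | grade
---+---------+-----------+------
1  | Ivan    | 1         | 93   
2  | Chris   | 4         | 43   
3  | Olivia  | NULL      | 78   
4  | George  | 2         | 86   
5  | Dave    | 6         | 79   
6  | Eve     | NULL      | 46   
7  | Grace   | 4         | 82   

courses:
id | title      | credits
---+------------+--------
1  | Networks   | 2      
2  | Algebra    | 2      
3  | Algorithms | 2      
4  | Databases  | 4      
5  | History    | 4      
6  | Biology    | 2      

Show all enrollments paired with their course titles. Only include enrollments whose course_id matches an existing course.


INNER JOIN keeps only enrollments rows whose course_id matches an id in courses. Walk through each enrollment:
  - enrollment 1 (Ivan): course_id=1 -> matches Networks
  - enrollment 2 (Chris): course_id=4 -> matches Databases
  - enrollment 3 (Olivia): course_id=NULL, no match -> dropped
  - enrollment 4 (George): course_id=2 -> matches Algebra
  - enrollment 5 (Dave): course_id=6 -> matches Biology
  - enrollment 6 (Eve): course_id=NULL, no match -> dropped
  - enrollment 7 (Grace): course_id=4 -> matches Databases
So 2 of 7 rows are dropped.

SQL:
SELECT a.student, b.title AS course
FROM enrollments a
INNER JOIN courses b ON a.course_id = b.id

Result:
student | course   
--------+----------
Ivan    | Networks 
Chris   | Databases
George  | Algebra  
Dave    | Biology  
Grace   | Databases


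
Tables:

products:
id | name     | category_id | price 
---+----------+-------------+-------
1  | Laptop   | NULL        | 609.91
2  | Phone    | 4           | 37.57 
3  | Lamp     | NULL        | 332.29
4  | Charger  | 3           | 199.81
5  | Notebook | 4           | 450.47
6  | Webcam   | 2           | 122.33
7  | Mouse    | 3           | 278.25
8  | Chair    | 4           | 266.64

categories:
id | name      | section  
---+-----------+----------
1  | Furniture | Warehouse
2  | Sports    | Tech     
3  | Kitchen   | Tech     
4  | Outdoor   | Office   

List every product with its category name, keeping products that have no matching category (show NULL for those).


LEFT JOIN keeps every row from products (the left table); where category_id has no match in categories, the category columns become NULL. Walk through each product:
  - product 1 (Laptop): category_id=NULL, no match -> kept with NULL
  - product 2 (Phone): category_id=4 -> matches Outdoor
  - product 3 (Lamp): category_id=NULL, no match -> kept with NULL
  - product 4 (Charger): category_id=3 -> matches Kitchen
  - product 5 (Notebook): category_id=4 -> matches Outdoor
  - product 6 (Webcam): category_id=2 -> matches Sports
  - product 7 (Mouse): category_id=3 -> matches Kitchen
  - product 8 (Chair): category_id=4 -> matches Outdoor
All 8 rows appear; 2 have NULL category.

SQL:
SELECT a.name, b.name AS category
FROM products a
LEFT JOIN categories b ON a.category_id = b.id

Result:
name     | category
---------+---------
Laptop   | NULL    
Phone    | Outdoor 
Lamp     | NULL    
Charger  | Kitchen 
Notebook | Outdoor 
Webcam   | Sports  
Mouse    | Kitchen 
Chair    | Outdoor 


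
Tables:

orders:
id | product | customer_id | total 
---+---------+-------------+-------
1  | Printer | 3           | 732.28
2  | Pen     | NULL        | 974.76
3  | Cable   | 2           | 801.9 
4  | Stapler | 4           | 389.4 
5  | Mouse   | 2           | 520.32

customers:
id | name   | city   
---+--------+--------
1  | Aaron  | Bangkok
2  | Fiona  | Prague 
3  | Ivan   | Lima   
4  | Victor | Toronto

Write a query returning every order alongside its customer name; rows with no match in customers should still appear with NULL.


LEFT JOIN keeps every row from orders (the left table); where customer_id has no match in customers, the customer columns become NULL. Walk through each order:
  - order 1 (Printer): customer_id=3 -> matches Ivan
  - order 2 (Pen): customer_id=NULL, no match -> kept with NULL
  - order 3 (Cable): customer_id=2 -> matches Fiona
  - order 4 (Stapler): customer_id=4 -> matches Victor
  - order 5 (Mouse): customer_id=2 -> matches Fiona
All 5 rows appear; 1 has NULL customer.

SQL:
SELECT a.product, b.name AS customer
FROM orders a
LEFT JOIN customers b ON a.customer_id = b.id

Result:
product | customer
--------+---------
Printer | Ivan    
Pen     | NULL    
Cable   | Fiona   
Stapler | Victor  
Mouse   | Fiona   


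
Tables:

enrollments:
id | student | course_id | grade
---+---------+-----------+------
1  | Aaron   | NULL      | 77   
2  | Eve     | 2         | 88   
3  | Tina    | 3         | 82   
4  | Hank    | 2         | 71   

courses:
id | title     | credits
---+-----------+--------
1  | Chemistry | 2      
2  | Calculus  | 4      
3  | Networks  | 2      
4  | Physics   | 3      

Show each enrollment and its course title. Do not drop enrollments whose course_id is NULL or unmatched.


LEFT JOIN keeps every row from enrollments (the left table); where course_id has no match in courses, the course columns become NULL. Walk through each enrollment:
  - enrollment 1 (Aaron): course_id=NULL, no match -> kept with NULL
  - enrollment 2 (Eve): course_id=2 -> matches Calculus
  - enrollment 3 (Tina): course_id=3 -> matches Networks
  - enrollment 4 (Hank): course_id=2 -> matches Calculus
All 4 rows appear; 1 has NULL course.

SQL:
SELECT a.student, b.title AS course
FROM enrollments a
LEFT JOIN courses b ON a.course_id = b.id

Result:
student | course  
--------+---------
Aaron   | NULL    
Eve     | Calculus
Tina    | Networks
Hank    | Calculus


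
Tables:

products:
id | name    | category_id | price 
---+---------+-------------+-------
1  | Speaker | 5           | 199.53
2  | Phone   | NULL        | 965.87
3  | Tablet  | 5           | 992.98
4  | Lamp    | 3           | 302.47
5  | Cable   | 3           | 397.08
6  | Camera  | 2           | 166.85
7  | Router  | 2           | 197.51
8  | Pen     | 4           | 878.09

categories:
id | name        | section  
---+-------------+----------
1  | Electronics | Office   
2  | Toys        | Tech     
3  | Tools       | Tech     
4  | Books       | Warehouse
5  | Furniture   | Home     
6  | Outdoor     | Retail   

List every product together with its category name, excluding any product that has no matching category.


INNER JOIN keeps only products rows whose category_id matches an id in categories. Walk through each product:
  - product 1 (Speaker): category_id=5 -> matches Furniture
  - product 2 (Phone): category_id=NULL, no match -> dropped
  - product 3 (Tablet): category_id=5 -> matches Furniture
  - product 4 (Lamp): category_id=3 -> matches Tools
  - product 5 (Cable): category_id=3 -> matches Tools
  - product 6 (Camera): category_id=2 -> matches Toys
  - product 7 (Router): category_id=2 -> matches Toys
  - product 8 (Pen): category_id=4 -> matches Books
So 1 of 8 rows is dropped.

SQL:
SELECT a.name, b.name AS category
FROM products a
INNER JOIN categories b ON a.category_id = b.id

Result:
name    | category 
--------+----------
Speaker | Furniture
Tablet  | Furniture
Lamp    | Tools    
Cable   | Tools    
Camera  | Toys     
Router  | Toys     
Pen     | Books    


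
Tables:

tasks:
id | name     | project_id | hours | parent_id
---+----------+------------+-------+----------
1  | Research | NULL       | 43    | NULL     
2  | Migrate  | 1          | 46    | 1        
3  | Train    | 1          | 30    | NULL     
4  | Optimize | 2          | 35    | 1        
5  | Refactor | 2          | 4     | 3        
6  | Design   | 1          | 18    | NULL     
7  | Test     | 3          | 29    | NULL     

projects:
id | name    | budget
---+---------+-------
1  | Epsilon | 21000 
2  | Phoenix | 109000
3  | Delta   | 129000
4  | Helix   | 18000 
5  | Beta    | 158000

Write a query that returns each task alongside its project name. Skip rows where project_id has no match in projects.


INNER JOIN keeps only tasks rows whose project_id matches an id in projects. Walk through each task:
  - task 1 (Research): project_id=NULL, no match -> dropped
  - task 2 (Migrate): project_id=1 -> matches Epsilon
  - task 3 (Train): project_id=1 -> matches Epsilon
  - task 4 (Optimize): project_id=2 -> matches Phoenix
  - task 5 (Refactor): project_id=2 -> matches Phoenix
  - task 6 (Design): project_id=1 -> matches Epsilon
  - task 7 (Test): project_id=3 -> matches Delta
So 1 of 7 rows is dropped.

SQL:
SELECT a.name, b.name AS project
FROM tasks a
INNER JOIN projects b ON a.project_id = b.id

Result:
name     | project
---------+--------
Migrate  | Epsilon
Train    | Epsilon
Optimize | Phoenix
Refactor | Phoenix
Design   | Epsilon
Test     | Delta  


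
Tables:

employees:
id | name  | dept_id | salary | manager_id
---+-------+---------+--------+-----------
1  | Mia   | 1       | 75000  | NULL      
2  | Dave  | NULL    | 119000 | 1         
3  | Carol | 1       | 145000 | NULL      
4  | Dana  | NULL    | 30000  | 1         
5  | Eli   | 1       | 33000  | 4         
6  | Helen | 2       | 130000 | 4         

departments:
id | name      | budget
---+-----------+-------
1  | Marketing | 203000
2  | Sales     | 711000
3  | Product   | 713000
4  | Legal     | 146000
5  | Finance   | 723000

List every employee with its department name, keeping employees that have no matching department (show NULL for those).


LEFT JOIN keeps every row from employees (the left table); where dept_id has no match in departments, the department columns become NULL. Walk through each employee:
  - employee 1 (Mia): dept_id=1 -> matches Marketing
  - employee 2 (Dave): dept_id=NULL, no match -> kept with NULL
  - employee 3 (Carol): dept_id=1 -> matches Marketing
  - employee 4 (Dana): dept_id=NULL, no match -> kept with NULL
  - employee 5 (Eli): dept_id=1 -> matches Marketing
  - employee 6 (Helen): dept_id=2 -> matches Sales
All 6 rows appear; 2 have NULL department.

SQL:
SELECT a.name, b.name AS department
FROM employees a
LEFT JOIN departments b ON a.dept_id = b.id

Result:
name  | department
------+-----------
Mia   | Marketing 
Dave  | NULL      
Carol | Marketing 
Dana  | NULL      
Eli   | Marketing 
Helen | Sales     


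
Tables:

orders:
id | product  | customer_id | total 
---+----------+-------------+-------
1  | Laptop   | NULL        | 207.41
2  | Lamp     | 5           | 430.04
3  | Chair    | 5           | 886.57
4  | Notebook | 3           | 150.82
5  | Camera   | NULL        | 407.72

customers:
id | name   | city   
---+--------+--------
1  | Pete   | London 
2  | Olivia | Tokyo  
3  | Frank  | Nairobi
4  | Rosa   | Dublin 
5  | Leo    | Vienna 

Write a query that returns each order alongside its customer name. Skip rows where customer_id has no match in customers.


INNER JOIN keeps only orders rows whose customer_id matches an id in customers. Walk through each order:
  - order 1 (Laptop): customer_id=NULL, no match -> dropped
  - order 2 (Lamp): customer_id=5 -> matches Leo
  - order 3 (Chair): customer_id=5 -> matches Leo
  - order 4 (Notebook): customer_id=3 -> matches Frank
  - order 5 (Camera): customer_id=NULL, no match -> dropped
So 2 of 5 rows are dropped.

SQL:
SELECT a.product, b.name AS customer
FROM orders a
INNER JOIN customers b ON a.customer_id = b.id

Result:
product  | customer
---------+---------
Lamp     | Leo     
Chair    | Leo     
Notebook | Frank   


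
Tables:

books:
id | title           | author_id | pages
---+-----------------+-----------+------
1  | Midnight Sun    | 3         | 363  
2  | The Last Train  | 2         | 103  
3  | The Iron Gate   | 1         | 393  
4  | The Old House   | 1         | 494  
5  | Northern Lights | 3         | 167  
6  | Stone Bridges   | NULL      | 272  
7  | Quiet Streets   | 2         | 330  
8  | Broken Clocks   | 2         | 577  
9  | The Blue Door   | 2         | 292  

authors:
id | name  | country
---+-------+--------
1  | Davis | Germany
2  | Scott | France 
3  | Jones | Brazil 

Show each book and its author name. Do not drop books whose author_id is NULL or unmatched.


LEFT JOIN keeps every row from books (the left table); where author_id has no match in authors, the author columns become NULL. Walk through each book:
  - book 1 (Midnight Sun): author_id=3 -> matches Jones
  - book 2 (The Last Train): author_id=2 -> matches Scott
  - book 3 (The Iron Gate): author_id=1 -> matches Davis
  - book 4 (The Old House): author_id=1 -> matches Davis
  - book 5 (Northern Lights): author_id=3 -> matches Jones
  - book 6 (Stone Bridges): author_id=NULL, no match -> kept with NULL
  - book 7 (Quiet Streets): author_id=2 -> matches Scott
  - book 8 (Broken Clocks): author_id=2 -> matches Scott
  - book 9 (The Blue Door): author_id=2 -> matches Scott
All 9 rows appear; 1 has NULL author.

SQL:
SELECT a.title, b.name AS author
FROM books a
LEFT JOIN authors b ON a.author_id = b.id

Result:
title           | author
----------------+-------
Midnight Sun    | Jones 
The Last Train  | Scott 
The Iron Gate   | Davis 
The Old House   | Davis 
Northern Lights | Jones 
Stone Bridges   | NULL  
Quiet Streets   | Scott 
Broken Clocks   | Scott 
The Blue Door   | Scott 


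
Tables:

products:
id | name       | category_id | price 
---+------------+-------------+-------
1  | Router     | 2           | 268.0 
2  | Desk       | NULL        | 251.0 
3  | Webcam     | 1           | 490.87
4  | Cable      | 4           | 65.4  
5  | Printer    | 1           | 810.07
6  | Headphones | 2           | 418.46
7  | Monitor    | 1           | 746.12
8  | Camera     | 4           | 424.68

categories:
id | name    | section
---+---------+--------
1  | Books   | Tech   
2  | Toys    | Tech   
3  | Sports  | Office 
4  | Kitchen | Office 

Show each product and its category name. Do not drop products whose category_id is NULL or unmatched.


LEFT JOIN keeps every row from products (the left table); where category_id has no match in categories, the category columns become NULL. Walk through each product:
  - product 1 (Router): category_id=2 -> matches Toys
  - product 2 (Desk): category_id=NULL, no match -> kept with NULL
  - product 3 (Webcam): category_id=1 -> matches Books
  - product 4 (Cable): category_id=4 -> matches Kitchen
  - product 5 (Printer): category_id=1 -> matches Books
  - product 6 (Headphones): category_id=2 -> matches Toys
  - product 7 (Monitor): category_id=1 -> matches Books
  - product 8 (Camera): category_id=4 -> matches Kitchen
All 8 rows appear; 1 has NULL category.

SQL:
SELECT a.name, b.name AS category
FROM products a
LEFT JOIN categories b ON a.category_id = b.id

Result:
name       | category
-----------+---------
Router     | Toys    
Desk       | NULL    
Webcam     | Books   
Cable      | Kitchen 
Printer    | Books   
Headphones | Toys    
Monitor    | Books   
Camera     | Kitchen 


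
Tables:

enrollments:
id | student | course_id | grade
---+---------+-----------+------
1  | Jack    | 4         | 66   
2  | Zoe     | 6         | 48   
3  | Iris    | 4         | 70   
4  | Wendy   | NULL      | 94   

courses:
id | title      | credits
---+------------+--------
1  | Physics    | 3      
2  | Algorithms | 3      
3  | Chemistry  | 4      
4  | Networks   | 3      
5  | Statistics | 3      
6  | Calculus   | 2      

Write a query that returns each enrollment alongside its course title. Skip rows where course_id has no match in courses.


INNER JOIN keeps only enrollments rows whose course_id matches an id in courses. Walk through each enrollment:
  - enrollment 1 (Jack): course_id=4 -> matches Networks
  - enrollment 2 (Zoe): course_id=6 -> matches Calculus
  - enrollment 3 (Iris): course_id=4 -> matches Networks
  - enrollment 4 (Wendy): course_id=NULL, no match -> dropped
So 1 of 4 rows is dropped.

SQL:
SELECT a.student, b.title AS course
FROM enrollments a
INNER JOIN courses b ON a.course_id = b.id

Result:
student | course  
--------+---------
Jack    | Networks
Zoe     | Calculus
Iris    | Networks


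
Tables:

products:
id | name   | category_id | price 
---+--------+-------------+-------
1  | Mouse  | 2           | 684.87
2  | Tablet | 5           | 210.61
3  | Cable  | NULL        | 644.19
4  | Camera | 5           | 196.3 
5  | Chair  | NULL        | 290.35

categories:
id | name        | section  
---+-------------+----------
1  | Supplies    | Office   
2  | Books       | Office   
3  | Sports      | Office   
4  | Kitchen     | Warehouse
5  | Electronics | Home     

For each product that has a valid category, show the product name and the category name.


INNER JOIN keeps only products rows whose category_id matches an id in categories. Walk through each product:
  - product 1 (Mouse): category_id=2 -> matches Books
  - product 2 (Tablet): category_id=5 -> matches Electronics
  - product 3 (Cable): category_id=NULL, no match -> dropped
  - product 4 (Camera): category_id=5 -> matches Electronics
  - product 5 (Chair): category_id=NULL, no match -> dropped
So 2 of 5 rows are dropped.

SQL:
SELECT a.name, b.name AS category
FROM products a
INNER JOIN categories b ON a.category_id = b.id

Result:
name   | category   
-------+------------
Mouse  | Books      
Tablet | Electronics
Camera | Electronics


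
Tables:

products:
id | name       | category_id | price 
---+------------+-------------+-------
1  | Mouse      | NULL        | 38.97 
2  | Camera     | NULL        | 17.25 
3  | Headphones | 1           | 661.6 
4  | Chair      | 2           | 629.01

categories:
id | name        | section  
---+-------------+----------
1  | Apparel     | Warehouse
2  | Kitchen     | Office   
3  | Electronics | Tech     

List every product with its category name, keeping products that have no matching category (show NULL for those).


LEFT JOIN keeps every row from products (the left table); where category_id has no match in categories, the category columns become NULL. Walk through each product:
  - product 1 (Mouse): category_id=NULL, no match -> kept with NULL
  - product 2 (Camera): category_id=NULL, no match -> kept with NULL
  - product 3 (Headphones): category_id=1 -> matches Apparel
  - product 4 (Chair): category_id=2 -> matches Kitchen
All 4 rows appear; 2 have NULL category.

SQL:
SELECT a.name, b.name AS category
FROM products a
LEFT JOIN categories b ON a.category_id = b.id

Result:
name       | category
-----------+---------
Mouse      | NULL    
Camera     | NULL    
Headphones | Apparel 
Chair      | Kitchen 


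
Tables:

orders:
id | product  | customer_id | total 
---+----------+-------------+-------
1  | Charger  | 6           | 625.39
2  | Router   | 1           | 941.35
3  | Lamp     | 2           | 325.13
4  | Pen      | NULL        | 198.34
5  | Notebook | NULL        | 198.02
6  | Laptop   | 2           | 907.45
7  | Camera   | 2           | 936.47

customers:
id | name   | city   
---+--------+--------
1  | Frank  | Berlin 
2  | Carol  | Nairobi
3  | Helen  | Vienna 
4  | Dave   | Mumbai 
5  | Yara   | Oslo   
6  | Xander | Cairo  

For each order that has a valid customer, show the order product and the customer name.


INNER JOIN keeps only orders rows whose customer_id matches an id in customers. Walk through each order:
  - order 1 (Charger): customer_id=6 -> matches Xander
  - order 2 (Router): customer_id=1 -> matches Frank
  - order 3 (Lamp): customer_id=2 -> matches Carol
  - order 4 (Pen): customer_id=NULL, no match -> dropped
  - order 5 (Notebook): customer_id=NULL, no match -> dropped
  - order 6 (Laptop): customer_id=2 -> matches Carol
  - order 7 (Camera): customer_id=2 -> matches Carol
So 2 of 7 rows are dropped.

SQL:
SELECT a.product, b.name AS customer
FROM orders a
INNER JOIN customers b ON a.customer_id = b.id

Result:
product | customer
--------+---------
Charger | Xander  
Router  | Frank   
Lamp    | Carol   
Laptop  | Carol   
Camera  | Carol   


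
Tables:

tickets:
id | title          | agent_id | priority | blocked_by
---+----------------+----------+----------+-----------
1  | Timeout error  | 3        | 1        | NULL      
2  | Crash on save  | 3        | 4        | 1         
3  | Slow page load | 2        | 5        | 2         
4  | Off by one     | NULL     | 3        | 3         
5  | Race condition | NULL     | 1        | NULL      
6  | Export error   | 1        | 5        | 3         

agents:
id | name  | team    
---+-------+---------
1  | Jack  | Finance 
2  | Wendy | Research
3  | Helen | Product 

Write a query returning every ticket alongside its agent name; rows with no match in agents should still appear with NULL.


LEFT JOIN keeps every row from tickets (the left table); where agent_id has no match in agents, the agent columns become NULL. Walk through each ticket:
  - ticket 1 (Timeout error): agent_id=3 -> matches Helen
  - ticket 2 (Crash on save): agent_id=3 -> matches Helen
  - ticket 3 (Slow page load): agent_id=2 -> matches Wendy
  - ticket 4 (Off by one): agent_id=NULL, no match -> kept with NULL
  - ticket 5 (Race condition): agent_id=NULL, no match -> kept with NULL
  - ticket 6 (Export error): agent_id=1 -> matches Jack
All 6 rows appear; 2 have NULL agent.

SQL:
SELECT a.title, b.name AS agent
FROM tickets a
LEFT JOIN agents b ON a.agent_id = b.id

Result:
title          | agent
---------------+------
Timeout error  | Helen
Crash on save  | Helen
Slow page load | Wendy
Off by one     | NULL 
Race condition | NULL 
Export error   | Jack 


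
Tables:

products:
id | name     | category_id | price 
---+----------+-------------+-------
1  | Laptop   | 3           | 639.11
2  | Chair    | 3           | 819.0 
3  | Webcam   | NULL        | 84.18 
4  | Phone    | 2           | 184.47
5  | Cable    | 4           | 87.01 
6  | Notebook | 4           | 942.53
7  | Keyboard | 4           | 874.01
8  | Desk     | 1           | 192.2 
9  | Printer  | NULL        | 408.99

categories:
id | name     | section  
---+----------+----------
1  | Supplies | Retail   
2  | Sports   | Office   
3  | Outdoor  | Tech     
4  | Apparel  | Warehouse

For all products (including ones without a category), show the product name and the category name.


LEFT JOIN keeps every row from products (the left table); where category_id has no match in categories, the category columns become NULL. Walk through each product:
  - product 1 (Laptop): category_id=3 -> matches Outdoor
  - product 2 (Chair): category_id=3 -> matches Outdoor
  - product 3 (Webcam): category_id=NULL, no match -> kept with NULL
  - product 4 (Phone): category_id=2 -> matches Sports
  - product 5 (Cable): category_id=4 -> matches Apparel
  - product 6 (Notebook): category_id=4 -> matches Apparel
  - product 7 (Keyboard): category_id=4 -> matches Apparel
  - product 8 (Desk): category_id=1 -> matches Supplies
  - product 9 (Printer): category_id=NULL, no match -> kept with NULL
All 9 rows appear; 2 have NULL category.

SQL:
SELECT a.name, b.name AS category
FROM products a
LEFT JOIN categories b ON a.category_id = b.id

Result:
name     | category
---------+---------
Laptop   | Outdoor 
Chair    | Outdoor 
Webcam   | NULL    
Phone    | Sports  
Cable    | Apparel 
Notebook | Apparel 
Keyboard | Apparel 
Desk     | Supplies
Printer  | NULL    


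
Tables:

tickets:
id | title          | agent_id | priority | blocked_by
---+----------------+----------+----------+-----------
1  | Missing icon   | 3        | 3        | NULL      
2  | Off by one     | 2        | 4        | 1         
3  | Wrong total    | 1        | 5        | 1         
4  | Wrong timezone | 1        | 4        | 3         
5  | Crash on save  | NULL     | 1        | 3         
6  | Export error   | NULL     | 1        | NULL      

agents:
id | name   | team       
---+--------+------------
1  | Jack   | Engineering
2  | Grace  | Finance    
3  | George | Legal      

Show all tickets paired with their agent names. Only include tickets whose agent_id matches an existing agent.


INNER JOIN keeps only tickets rows whose agent_id matches an id in agents. Walk through each ticket:
  - ticket 1 (Missing icon): agent_id=3 -> matches George
  - ticket 2 (Off by one): agent_id=2 -> matches Grace
  - ticket 3 (Wrong total): agent_id=1 -> matches Jack
  - ticket 4 (Wrong timezone): agent_id=1 -> matches Jack
  - ticket 5 (Crash on save): agent_id=NULL, no match -> dropped
  - ticket 6 (Export error): agent_id=NULL, no match -> dropped
So 2 of 6 rows are dropped.

SQL:
SELECT a.title, b.name AS agent
FROM tickets a
INNER JOIN agents b ON a.agent_id = b.id

Result:
title          | agent 
---------------+-------
Missing icon   | George
Off by one     | Grace 
Wrong total    | Jack  
Wrong timezone | Jack  


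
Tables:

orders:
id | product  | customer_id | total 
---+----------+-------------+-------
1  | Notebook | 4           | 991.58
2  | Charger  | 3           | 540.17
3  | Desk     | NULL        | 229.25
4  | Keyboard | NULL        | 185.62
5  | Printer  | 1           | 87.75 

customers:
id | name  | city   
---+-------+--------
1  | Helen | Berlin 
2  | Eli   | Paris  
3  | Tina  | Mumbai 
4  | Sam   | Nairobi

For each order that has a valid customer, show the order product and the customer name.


INNER JOIN keeps only orders rows whose customer_id matches an id in customers. Walk through each order:
  - order 1 (Notebook): customer_id=4 -> matches Sam
  - order 2 (Charger): customer_id=3 -> matches Tina
  - order 3 (Desk): customer_id=NULL, no match -> dropped
  - order 4 (Keyboard): customer_id=NULL, no match -> dropped
  - order 5 (Printer): customer_id=1 -> matches Helen
So 2 of 5 rows are dropped.

SQL:
SELECT a.product, b.name AS customer
FROM orders a
INNER JOIN customers b ON a.customer_id = b.id

Result:
product  | customer
---------+---------
Notebook | Sam     
Charger  | Tina    
Printer  | Helen   


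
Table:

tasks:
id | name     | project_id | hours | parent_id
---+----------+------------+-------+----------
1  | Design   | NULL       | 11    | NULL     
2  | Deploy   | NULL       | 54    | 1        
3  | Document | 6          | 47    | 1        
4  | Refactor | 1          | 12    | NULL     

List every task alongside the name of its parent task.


This is a self-join: tasks is joined to a second copy of itself, matching each row's parent_id to another row's id. Use LEFT JOIN so rows with parent_id=NULL are kept.
  - task 1 (Design): parent_id=NULL -> NULL
  - task 2 (Deploy): parent_id=1 -> Design
  - task 3 (Document): parent_id=1 -> Design
  - task 4 (Refactor): parent_id=NULL -> NULL

SQL:
SELECT a.name AS item, b.name AS parent
FROM tasks a
LEFT JOIN tasks b ON a.parent_id = b.id

Result:
item     | parent
---------+-------
Design   | NULL  
Deploy   | Design
Document | Design
Refactor | NULL  


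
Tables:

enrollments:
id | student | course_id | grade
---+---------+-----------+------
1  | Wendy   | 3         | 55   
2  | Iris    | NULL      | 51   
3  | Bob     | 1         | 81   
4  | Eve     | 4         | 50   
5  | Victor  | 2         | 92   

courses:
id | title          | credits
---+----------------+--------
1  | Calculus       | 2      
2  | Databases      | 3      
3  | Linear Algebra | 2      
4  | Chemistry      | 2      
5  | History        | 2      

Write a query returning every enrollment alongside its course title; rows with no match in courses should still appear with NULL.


LEFT JOIN keeps every row from enrollments (the left table); where course_id has no match in courses, the course columns become NULL. Walk through each enrollment:
  - enrollment 1 (Wendy): course_id=3 -> matches Linear Algebra
  - enrollment 2 (Iris): course_id=NULL, no match -> kept with NULL
  - enrollment 3 (Bob): course_id=1 -> matches Calculus
  - enrollment 4 (Eve): course_id=4 -> matches Chemistry
  - enrollment 5 (Victor): course_id=2 -> matches Databases
All 5 rows appear; 1 has NULL course.

SQL:
SELECT a.student, b.title AS course
FROM enrollments a
LEFT JOIN courses b ON a.course_id = b.id

Result:
student | course        
--------+---------------
Wendy   | Linear Algebra
Iris    | NULL          
Bob     | Calculus      
Eve     | Chemistry     
Victor  | Databases     


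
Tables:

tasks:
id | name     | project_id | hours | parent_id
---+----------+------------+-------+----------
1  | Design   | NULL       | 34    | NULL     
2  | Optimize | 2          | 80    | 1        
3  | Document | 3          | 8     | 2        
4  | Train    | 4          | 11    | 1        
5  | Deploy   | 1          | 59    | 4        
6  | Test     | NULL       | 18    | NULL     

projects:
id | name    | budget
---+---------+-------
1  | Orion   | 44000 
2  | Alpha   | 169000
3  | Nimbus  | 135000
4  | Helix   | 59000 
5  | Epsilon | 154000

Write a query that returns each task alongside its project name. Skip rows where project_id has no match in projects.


INNER JOIN keeps only tasks rows whose project_id matches an id in projects. Walk through each task:
  - task 1 (Design): project_id=NULL, no match -> dropped
  - task 2 (Optimize): project_id=2 -> matches Alpha
  - task 3 (Document): project_id=3 -> matches Nimbus
  - task 4 (Train): project_id=4 -> matches Helix
  - task 5 (Deploy): project_id=1 -> matches Orion
  - task 6 (Test): project_id=NULL, no match -> dropped
So 2 of 6 rows are dropped.

SQL:
SELECT a.name, b.name AS project
FROM tasks a
INNER JOIN projects b ON a.project_id = b.id

Result:
name     | project
---------+--------
Optimize | Alpha  
Document | Nimbus 
Train    | Helix  
Deploy   | Orion  


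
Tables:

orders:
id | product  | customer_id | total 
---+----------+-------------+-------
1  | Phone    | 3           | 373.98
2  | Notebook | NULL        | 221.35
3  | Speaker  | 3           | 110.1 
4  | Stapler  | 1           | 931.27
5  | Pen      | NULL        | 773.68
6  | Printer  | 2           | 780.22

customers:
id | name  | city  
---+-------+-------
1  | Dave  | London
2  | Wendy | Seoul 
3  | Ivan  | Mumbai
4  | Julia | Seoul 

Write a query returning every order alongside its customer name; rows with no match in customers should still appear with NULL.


LEFT JOIN keeps every row from orders (the left table); where customer_id has no match in customers, the customer columns become NULL. Walk through each order:
  - order 1 (Phone): customer_id=3 -> matches Ivan
  - order 2 (Notebook): customer_id=NULL, no match -> kept with NULL
  - order 3 (Speaker): customer_id=3 -> matches Ivan
  - order 4 (Stapler): customer_id=1 -> matches Dave
  - order 5 (Pen): customer_id=NULL, no match -> kept with NULL
  - order 6 (Printer): customer_id=2 -> matches Wendy
All 6 rows appear; 2 have NULL customer.

SQL:
SELECT a.product, b.name AS customer
FROM orders a
LEFT JOIN customers b ON a.customer_id = b.id

Result:
product  | customer
---------+---------
Phone    | Ivan    
Notebook | NULL    
Speaker  | Ivan    
Stapler  | Dave    
Pen      | NULL    
Printer  | Wendy   


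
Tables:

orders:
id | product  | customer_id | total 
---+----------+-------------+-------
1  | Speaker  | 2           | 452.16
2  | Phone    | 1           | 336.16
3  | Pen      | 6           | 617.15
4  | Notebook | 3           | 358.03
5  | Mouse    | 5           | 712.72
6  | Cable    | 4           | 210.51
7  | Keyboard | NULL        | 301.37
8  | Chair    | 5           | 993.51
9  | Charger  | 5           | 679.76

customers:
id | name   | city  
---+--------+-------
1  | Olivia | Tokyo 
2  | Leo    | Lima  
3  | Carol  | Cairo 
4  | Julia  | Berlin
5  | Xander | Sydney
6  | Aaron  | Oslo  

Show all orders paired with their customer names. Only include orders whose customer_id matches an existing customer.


INNER JOIN keeps only orders rows whose customer_id matches an id in customers. Walk through each order:
  - order 1 (Speaker): customer_id=2 -> matches Leo
  - order 2 (Phone): customer_id=1 -> matches Olivia
  - order 3 (Pen): customer_id=6 -> matches Aaron
  - order 4 (Notebook): customer_id=3 -> matches Carol
  - order 5 (Mouse): customer_id=5 -> matches Xander
  - order 6 (Cable): customer_id=4 -> matches Julia
  - order 7 (Keyboard): customer_id=NULL, no match -> dropped
  - order 8 (Chair): customer_id=5 -> matches Xander
  - order 9 (Charger): customer_id=5 -> matches Xander
So 1 of 9 rows is dropped.

SQL:
SELECT a.product, b.name AS customer
FROM orders a
INNER JOIN customers b ON a.customer_id = b.id

Result:
product  | customer
---------+---------
Speaker  | Leo     
Phone    | Olivia  
Pen      | Aaron   
Notebook | Carol   
Mouse    | Xander  
Cable    | Julia   
Chair    | Xander  
Charger  | Xander  


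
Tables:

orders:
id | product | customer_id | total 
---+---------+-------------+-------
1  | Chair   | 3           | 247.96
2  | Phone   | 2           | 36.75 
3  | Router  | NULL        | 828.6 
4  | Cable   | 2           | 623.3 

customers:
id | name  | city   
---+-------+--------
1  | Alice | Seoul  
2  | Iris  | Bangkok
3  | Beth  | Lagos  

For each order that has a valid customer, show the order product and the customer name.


INNER JOIN keeps only orders rows whose customer_id matches an id in customers. Walk through each order:
  - order 1 (Chair): customer_id=3 -> matches Beth
  - order 2 (Phone): customer_id=2 -> matches Iris
  - order 3 (Router): customer_id=NULL, no match -> dropped
  - order 4 (Cable): customer_id=2 -> matches Iris
So 1 of 4 rows is dropped.

SQL:
SELECT a.product, b.name AS customer
FROM orders a
INNER JOIN customers b ON a.customer_id = b.id

Result:
product | customer
--------+---------
Chair   | Beth    
Phone   | Iris    
Cable   | Iris    


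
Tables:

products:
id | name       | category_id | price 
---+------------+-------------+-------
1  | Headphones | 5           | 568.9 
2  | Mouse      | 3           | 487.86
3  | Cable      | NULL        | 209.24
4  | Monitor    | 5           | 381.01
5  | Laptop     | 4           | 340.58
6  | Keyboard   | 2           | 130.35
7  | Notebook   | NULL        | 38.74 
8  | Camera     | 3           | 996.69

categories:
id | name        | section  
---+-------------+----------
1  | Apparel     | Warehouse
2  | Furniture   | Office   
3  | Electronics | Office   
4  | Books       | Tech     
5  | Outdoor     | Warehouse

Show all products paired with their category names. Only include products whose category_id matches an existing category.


INNER JOIN keeps only products rows whose category_id matches an id in categories. Walk through each product:
  - product 1 (Headphones): category_id=5 -> matches Outdoor
  - product 2 (Mouse): category_id=3 -> matches Electronics
  - product 3 (Cable): category_id=NULL, no match -> dropped
  - product 4 (Monitor): category_id=5 -> matches Outdoor
  - product 5 (Laptop): category_id=4 -> matches Books
  - product 6 (Keyboard): category_id=2 -> matches Furniture
  - product 7 (Notebook): category_id=NULL, no match -> dropped
  - product 8 (Camera): category_id=3 -> matches Electronics
So 2 of 8 rows are dropped.

SQL:
SELECT a.name, b.name AS category
FROM products a
INNER JOIN categories b ON a.category_id = b.id

Result:
name       | category   
-----------+------------
Headphones | Outdoor    
Mouse      | Electronics
Monitor    | Outdoor    
Laptop     | Books      
Keyboard   | Furniture  
Camera     | Electronics


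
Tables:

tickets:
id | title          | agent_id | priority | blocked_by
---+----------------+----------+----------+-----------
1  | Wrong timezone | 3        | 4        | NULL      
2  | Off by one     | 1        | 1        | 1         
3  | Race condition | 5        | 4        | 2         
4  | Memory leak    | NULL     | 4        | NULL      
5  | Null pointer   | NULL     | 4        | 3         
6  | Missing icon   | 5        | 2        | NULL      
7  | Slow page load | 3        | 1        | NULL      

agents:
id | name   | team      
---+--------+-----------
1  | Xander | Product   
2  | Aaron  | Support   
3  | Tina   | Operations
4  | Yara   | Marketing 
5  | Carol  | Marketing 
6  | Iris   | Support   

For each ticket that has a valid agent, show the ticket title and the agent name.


INNER JOIN keeps only tickets rows whose agent_id matches an id in agents. Walk through each ticket:
  - ticket 1 (Wrong timezone): agent_id=3 -> matches Tina
  - ticket 2 (Off by one): agent_id=1 -> matches Xander
  - ticket 3 (Race condition): agent_id=5 -> matches Carol
  - ticket 4 (Memory leak): agent_id=NULL, no match -> dropped
  - ticket 5 (Null pointer): agent_id=NULL, no match -> dropped
  - ticket 6 (Missing icon): agent_id=5 -> matches Carol
  - ticket 7 (Slow page load): agent_id=3 -> matches Tina
So 2 of 7 rows are dropped.

SQL:
SELECT a.title, b.name AS agent
FROM tickets a
INNER JOIN agents b ON a.agent_id = b.id

Result:
title          | agent 
---------------+-------
Wrong timezone | Tina  
Off by one     | Xander
Race condition | Carol 
Missing icon   | Carol 
Slow page load | Tina  
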